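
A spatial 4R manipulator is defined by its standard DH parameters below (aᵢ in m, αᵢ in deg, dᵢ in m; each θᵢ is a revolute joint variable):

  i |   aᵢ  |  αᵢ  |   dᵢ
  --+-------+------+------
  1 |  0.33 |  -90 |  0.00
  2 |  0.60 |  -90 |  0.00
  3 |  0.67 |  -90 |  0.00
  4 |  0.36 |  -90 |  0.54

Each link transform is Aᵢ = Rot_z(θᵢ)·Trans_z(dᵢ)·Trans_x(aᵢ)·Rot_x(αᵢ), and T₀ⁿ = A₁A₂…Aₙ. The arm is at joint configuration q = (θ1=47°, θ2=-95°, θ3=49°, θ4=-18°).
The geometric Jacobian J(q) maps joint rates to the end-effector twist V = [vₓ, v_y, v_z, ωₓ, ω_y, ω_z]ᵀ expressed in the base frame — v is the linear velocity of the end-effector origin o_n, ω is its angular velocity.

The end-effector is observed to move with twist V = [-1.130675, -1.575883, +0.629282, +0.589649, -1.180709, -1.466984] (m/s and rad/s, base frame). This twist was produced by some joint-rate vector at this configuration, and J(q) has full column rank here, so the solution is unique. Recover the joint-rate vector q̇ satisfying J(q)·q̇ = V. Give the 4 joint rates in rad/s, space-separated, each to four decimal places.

o_n = [1.0676, -0.4949, 0.8631]
J₁: ẑ×o_n = [0.4949, 1.0676, -0.0000], ω = ẑ
J2: z=[-0.7314, 0.6820, 0.0000] o=[0.2251, 0.2413, 0.0000] → [0.5886, 0.6312, -0.0362, -0.7314, 0.6820, 0.0000]
J3: z=[0.6794, 0.7286, 0.0872] o=[0.1894, 0.2031, 0.5977] → [0.2542, -0.1037, -1.1141, 0.6794, 0.7286, 0.0872]
J4: z=[0.5247, -0.3993, -0.7518] o=[0.5331, -0.1698, 1.0356] → [-0.1755, -0.3114, 0.0429, 0.5247, -0.3993, -0.7518]
q̇ = J⁺·V = [-0.8660, -0.7510, -0.5120, 0.7400]

-0.8660 -0.7510 -0.5120 0.7400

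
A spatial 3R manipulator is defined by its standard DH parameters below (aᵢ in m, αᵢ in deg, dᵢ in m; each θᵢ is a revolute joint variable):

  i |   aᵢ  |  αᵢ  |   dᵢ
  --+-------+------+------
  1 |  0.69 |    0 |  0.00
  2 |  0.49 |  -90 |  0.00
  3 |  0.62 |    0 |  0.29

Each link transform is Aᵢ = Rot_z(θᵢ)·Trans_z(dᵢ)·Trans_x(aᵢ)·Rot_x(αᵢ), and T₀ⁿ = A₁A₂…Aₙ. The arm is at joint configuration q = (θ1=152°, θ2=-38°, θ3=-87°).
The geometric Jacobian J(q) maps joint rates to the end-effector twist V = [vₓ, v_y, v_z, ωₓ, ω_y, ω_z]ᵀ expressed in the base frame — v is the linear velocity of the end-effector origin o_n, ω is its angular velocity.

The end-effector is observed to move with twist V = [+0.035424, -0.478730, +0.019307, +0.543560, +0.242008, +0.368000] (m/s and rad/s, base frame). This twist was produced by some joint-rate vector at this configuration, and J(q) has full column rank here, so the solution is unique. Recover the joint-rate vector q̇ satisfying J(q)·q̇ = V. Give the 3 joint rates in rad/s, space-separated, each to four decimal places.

o_n = [-1.0867, 0.6833, 0.6192]
J₁: ẑ×o_n = [-0.6833, -1.0867, 0.0000], ω = ẑ
J2: z=[0.0000, 0.0000, 1.0000] o=[-0.6092, 0.3239, 0.0000] → [-0.3593, -0.4774, 0.0000, 0.0000, 0.0000, 1.0000]
J3: z=[-0.9135, -0.4067, 0.0000] o=[-0.8085, 0.7716, 0.0000] → [-0.2518, 0.5656, -0.0324, -0.9135, -0.4067, 0.0000]
q̇ = J⁺·V = [-0.0550, 0.4230, -0.5950]

-0.0550 0.4230 -0.5950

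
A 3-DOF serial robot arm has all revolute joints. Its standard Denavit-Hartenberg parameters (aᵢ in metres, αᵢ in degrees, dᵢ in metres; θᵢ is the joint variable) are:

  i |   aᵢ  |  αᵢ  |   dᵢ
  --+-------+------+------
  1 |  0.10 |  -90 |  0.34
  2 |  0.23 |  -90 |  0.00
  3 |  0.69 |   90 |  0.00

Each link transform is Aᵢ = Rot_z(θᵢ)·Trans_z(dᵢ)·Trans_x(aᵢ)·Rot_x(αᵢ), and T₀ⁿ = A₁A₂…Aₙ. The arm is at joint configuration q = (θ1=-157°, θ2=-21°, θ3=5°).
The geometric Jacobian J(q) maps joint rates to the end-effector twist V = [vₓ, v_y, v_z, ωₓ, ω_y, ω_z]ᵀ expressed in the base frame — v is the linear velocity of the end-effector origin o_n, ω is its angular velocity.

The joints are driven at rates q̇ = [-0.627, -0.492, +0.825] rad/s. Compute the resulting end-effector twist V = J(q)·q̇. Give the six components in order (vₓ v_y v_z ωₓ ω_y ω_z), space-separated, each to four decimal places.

-0.2297 1.1701 0.4036 -0.4644 0.3374 -1.3972

o_n = [-0.9039, -0.3184, 0.6688]
J₁: ẑ×o_n = [0.3184, -0.9039, 0.0000], ω = ẑ
J2: z=[0.3907, -0.9205, 0.0000] o=[-0.0921, -0.0391, 0.3400] → [-0.3026, -0.1285, -0.8564, 0.3907, -0.9205, 0.0000]
J3: z=[-0.3299, -0.1400, -0.9336] o=[-0.2897, -0.1230, 0.4224] → [-0.2169, 0.6547, -0.0216, -0.3299, -0.1400, -0.9336]
V = J·q̇ = [-0.2297, 1.1701, 0.4036, -0.4644, 0.3374, -1.3972]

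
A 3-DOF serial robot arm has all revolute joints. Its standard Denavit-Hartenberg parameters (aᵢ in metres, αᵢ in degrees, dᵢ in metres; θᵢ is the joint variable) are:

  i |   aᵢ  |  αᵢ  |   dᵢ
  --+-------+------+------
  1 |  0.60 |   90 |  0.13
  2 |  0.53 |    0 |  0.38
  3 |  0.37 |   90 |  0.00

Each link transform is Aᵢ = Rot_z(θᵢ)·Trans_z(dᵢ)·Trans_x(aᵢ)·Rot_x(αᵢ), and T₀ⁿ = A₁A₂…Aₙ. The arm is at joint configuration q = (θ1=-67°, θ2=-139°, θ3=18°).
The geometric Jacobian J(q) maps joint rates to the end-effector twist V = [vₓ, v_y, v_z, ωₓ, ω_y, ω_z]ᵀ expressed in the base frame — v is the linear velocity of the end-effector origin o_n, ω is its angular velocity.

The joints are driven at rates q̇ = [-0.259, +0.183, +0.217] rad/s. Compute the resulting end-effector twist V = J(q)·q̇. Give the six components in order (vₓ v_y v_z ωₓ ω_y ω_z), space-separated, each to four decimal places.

o_n = [-0.3461, -0.1572, -0.5349]
J₁: ẑ×o_n = [0.1572, -0.3461, 0.0000], ω = ẑ
J2: z=[-0.9205, -0.3907, 0.0000] o=[0.2344, -0.5523, 0.1300] → [0.2598, -0.6120, -0.5906, -0.9205, -0.3907, 0.0000]
J3: z=[-0.9205, -0.3907, 0.0000] o=[-0.2716, -0.3326, -0.2177] → [0.1239, -0.2919, -0.1906, -0.9205, -0.3907, 0.0000]
V = J·q̇ = [0.0337, -0.0857, -0.1494, -0.3682, -0.1563, -0.2590]

0.0337 -0.0857 -0.1494 -0.3682 -0.1563 -0.2590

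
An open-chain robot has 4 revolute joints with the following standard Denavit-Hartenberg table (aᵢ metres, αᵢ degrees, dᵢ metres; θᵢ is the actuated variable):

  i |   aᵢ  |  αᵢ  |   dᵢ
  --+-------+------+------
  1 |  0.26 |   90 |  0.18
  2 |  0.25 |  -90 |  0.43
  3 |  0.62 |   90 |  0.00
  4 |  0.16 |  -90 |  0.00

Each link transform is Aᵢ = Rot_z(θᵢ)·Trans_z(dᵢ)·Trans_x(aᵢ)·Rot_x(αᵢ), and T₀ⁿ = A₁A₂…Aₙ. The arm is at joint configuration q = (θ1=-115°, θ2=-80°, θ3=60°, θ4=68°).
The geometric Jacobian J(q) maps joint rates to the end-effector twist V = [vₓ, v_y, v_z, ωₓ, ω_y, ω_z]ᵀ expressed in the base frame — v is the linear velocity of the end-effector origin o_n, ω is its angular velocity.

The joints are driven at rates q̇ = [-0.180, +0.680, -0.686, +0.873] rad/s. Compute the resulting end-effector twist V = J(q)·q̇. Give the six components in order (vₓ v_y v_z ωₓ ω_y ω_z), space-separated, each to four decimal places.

-0.6143 -0.2835 -0.1559 -0.7819 0.9652 -1.0437

o_n = [-0.0710, -0.5280, -0.3752]
J₁: ẑ×o_n = [0.5280, -0.0710, 0.0000], ω = ẑ
J2: z=[-0.9063, 0.4226, 0.0000] o=[-0.1099, -0.2356, 0.1800] → [-0.2347, -0.5032, 0.2485, -0.9063, 0.4226, 0.0000]
J3: z=[-0.4162, -0.8925, 0.1736] o=[-0.5179, -0.0933, -0.0662] → [0.3513, -0.0510, 0.5799, -0.4162, -0.8925, 0.1736]
J4: z=[-0.5167, 0.0750, -0.8529] o=[-0.0541, -0.3690, -0.3715] → [-0.1359, 0.0125, 0.0835, -0.5167, 0.0750, -0.8529]
V = J·q̇ = [-0.6143, -0.2835, -0.1559, -0.7819, 0.9652, -1.0437]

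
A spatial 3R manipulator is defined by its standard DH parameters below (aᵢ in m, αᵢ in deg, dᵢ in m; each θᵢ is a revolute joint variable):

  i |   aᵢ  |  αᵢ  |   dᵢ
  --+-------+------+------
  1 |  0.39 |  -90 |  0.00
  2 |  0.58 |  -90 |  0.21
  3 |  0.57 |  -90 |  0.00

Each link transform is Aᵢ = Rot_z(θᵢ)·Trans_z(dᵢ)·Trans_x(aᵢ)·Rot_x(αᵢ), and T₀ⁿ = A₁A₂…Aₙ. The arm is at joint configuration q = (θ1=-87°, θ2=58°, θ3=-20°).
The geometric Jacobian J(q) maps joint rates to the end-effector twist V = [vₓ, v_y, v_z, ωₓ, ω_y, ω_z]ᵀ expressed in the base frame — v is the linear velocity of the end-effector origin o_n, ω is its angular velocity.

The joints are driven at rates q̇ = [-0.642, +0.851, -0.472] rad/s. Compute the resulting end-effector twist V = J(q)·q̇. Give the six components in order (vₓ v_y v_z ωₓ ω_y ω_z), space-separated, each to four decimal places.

-0.4077 0.5734 -0.4251 0.8708 -0.3552 -0.3919

o_n = [0.4557, -0.9587, -0.9461]
J₁: ẑ×o_n = [0.9587, 0.4557, -0.0000], ω = ẑ
J2: z=[0.9986, 0.0523, 0.0000] o=[0.0204, -0.3895, 0.0000] → [-0.0495, 0.9448, -0.5912, 0.9986, 0.0523, 0.0000]
J3: z=[-0.0444, 0.8469, -0.5299] o=[0.2462, -0.6854, -0.4919] → [-0.5295, -0.1312, -0.1653, -0.0444, 0.8469, -0.5299]
V = J·q̇ = [-0.4077, 0.5734, -0.4251, 0.8708, -0.3552, -0.3919]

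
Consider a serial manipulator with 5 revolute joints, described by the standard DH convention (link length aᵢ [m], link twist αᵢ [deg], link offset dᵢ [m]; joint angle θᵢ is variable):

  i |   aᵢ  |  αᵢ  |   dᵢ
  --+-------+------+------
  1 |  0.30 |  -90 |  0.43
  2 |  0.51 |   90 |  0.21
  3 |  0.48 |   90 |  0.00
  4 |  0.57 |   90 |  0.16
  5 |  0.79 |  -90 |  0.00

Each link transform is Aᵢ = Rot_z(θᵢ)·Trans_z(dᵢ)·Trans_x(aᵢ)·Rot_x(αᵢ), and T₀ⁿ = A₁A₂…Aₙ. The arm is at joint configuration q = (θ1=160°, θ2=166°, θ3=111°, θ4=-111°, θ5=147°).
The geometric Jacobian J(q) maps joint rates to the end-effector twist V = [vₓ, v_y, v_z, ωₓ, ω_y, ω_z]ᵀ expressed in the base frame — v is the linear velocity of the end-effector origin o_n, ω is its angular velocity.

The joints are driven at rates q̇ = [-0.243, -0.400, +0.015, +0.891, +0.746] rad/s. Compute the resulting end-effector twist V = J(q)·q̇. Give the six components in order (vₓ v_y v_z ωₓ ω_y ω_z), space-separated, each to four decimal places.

-0.8319 0.3105 -0.5341 1.1718 0.3513 -0.7786

o_n = [0.1902, -1.0276, 0.1340]
J₁: ẑ×o_n = [1.0276, 0.1902, -0.0000], ω = ẑ
J2: z=[-0.3420, -0.9397, 0.0000] o=[-0.2819, 0.1026, 0.4300] → [0.2782, -0.1013, 0.8302, -0.3420, -0.9397, 0.0000]
J3: z=[-0.2273, 0.0827, -0.9703] o=[0.1113, -0.2640, 0.3066] → [-0.7553, -0.1158, 0.1671, -0.2273, 0.0827, -0.9703]
J4: z=[0.7287, -0.6466, -0.2259] o=[-0.1988, -0.6280, 0.3482] → [0.0483, 0.0683, -0.0397, 0.7287, -0.6466, -0.2259]
J5: z=[0.5217, 0.7376, -0.4287] o=[0.1707, -0.6206, 0.8107] → [-0.6737, 0.3447, -0.2267, 0.5217, 0.7376, -0.4287]
V = J·q̇ = [-0.8319, 0.3105, -0.5341, 1.1718, 0.3513, -0.7786]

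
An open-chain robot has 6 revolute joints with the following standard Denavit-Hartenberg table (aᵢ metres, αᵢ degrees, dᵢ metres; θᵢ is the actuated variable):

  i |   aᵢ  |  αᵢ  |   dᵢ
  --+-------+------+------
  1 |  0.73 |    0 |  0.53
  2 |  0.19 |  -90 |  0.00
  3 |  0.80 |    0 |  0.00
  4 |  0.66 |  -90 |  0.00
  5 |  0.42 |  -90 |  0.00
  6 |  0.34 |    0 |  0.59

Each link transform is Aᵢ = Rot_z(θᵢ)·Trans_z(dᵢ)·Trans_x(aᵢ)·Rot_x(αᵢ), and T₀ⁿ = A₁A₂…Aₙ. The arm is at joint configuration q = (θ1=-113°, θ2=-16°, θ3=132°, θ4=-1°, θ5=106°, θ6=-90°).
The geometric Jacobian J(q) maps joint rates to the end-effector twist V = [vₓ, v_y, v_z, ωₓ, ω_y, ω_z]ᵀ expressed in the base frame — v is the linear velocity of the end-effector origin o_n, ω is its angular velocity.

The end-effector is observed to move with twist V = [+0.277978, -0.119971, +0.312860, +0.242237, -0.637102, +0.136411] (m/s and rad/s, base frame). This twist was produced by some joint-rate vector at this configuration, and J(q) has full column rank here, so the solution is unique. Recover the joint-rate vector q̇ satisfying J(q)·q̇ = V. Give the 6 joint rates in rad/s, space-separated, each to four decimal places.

-0.1540 -0.6510 0.1890 0.1320 0.3590 0.9730

o_n = [-0.1033, -0.0642, 0.1758]
J₁: ẑ×o_n = [0.0642, -0.1033, 0.0000], ω = ẑ
J2: z=[0.0000, 0.0000, 1.0000] o=[-0.2852, -0.6720, 0.5300] → [-0.6078, 0.1820, 0.0000, 0.0000, 0.0000, 1.0000]
J3: z=[0.7771, -0.6293, 0.0000] o=[-0.4048, -0.8196, 0.5300] → [0.2229, 0.2752, 0.7769, 0.7771, -0.6293, 0.0000]
J4: z=[0.7771, -0.6293, 0.0000] o=[-0.0679, -0.4036, -0.0645] → [-0.1513, -0.1868, 0.2416, 0.7771, -0.6293, 0.0000]
J5: z=[0.4750, 0.5865, 0.6561] o=[0.2046, -0.0671, -0.5626] → [0.4312, -0.5527, 0.1820, 0.4750, 0.5865, 0.6561]
J6: z=[-0.1827, -0.6636, 0.7255] o=[-0.1570, 0.1279, -0.4753] → [-0.2927, 0.1579, 0.0707, -0.1827, -0.6636, 0.7255]
q̇ = J⁺·V = [-0.1540, -0.6510, 0.1890, 0.1320, 0.3590, 0.9730]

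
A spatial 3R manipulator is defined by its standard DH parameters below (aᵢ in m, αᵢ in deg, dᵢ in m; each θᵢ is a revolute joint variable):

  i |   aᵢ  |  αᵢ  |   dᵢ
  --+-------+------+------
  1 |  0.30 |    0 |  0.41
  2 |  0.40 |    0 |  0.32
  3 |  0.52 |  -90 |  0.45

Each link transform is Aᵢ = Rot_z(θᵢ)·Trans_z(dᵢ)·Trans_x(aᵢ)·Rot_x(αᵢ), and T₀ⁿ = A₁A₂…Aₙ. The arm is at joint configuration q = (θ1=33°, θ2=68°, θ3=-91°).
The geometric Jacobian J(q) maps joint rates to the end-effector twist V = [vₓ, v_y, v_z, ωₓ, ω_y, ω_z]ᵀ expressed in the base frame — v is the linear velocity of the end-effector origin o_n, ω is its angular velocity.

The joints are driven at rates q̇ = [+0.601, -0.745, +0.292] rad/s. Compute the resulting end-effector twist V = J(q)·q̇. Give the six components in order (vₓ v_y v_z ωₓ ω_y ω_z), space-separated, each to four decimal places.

o_n = [0.6874, 0.6463, 1.1800]
J₁: ẑ×o_n = [-0.6463, 0.6874, 0.0000], ω = ẑ
J2: z=[0.0000, 0.0000, 1.0000] o=[0.2516, 0.1634, 0.4100] → [-0.4829, 0.4358, 0.0000, 0.0000, 0.0000, 1.0000]
J3: z=[0.0000, 0.0000, 1.0000] o=[0.1753, 0.5560, 0.7300] → [-0.0903, 0.5121, 0.0000, 0.0000, 0.0000, 1.0000]
V = J·q̇ = [-0.0550, 0.2380, 0.0000, 0.0000, 0.0000, 0.1480]

-0.0550 0.2380 0.0000 0.0000 0.0000 0.1480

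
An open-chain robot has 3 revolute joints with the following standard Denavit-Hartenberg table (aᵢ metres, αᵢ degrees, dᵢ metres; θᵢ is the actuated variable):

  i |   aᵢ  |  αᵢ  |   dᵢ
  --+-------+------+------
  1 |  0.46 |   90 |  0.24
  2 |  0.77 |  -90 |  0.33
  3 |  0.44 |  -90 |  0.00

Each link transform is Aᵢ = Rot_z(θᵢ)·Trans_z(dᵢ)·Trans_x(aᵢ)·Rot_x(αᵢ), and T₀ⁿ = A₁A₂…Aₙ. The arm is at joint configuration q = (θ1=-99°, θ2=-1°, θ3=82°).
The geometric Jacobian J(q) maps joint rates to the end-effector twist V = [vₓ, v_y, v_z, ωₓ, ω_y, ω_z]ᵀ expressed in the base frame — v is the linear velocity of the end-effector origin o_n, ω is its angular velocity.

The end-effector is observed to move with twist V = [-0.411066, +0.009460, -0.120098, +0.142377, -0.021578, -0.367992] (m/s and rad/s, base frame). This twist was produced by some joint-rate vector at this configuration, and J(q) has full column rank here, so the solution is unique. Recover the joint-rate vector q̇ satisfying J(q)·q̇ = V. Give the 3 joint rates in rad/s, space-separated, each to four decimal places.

o_n = [-0.0976, -1.2918, 0.2255]
J₁: ẑ×o_n = [1.2918, -0.0976, 0.0000], ω = ẑ
J2: z=[-0.9877, 0.1564, 0.0000] o=[-0.0720, -0.4543, 0.2400] → [-0.0023, -0.0143, 0.8311, -0.9877, 0.1564, 0.0000]
J3: z=[-0.0027, -0.0172, 0.9998] o=[-0.5183, -1.1631, 0.2266] → [0.1286, 0.4207, 0.0076, -0.0027, -0.0172, 0.9998]
q̇ = J⁺·V = [-0.3130, -0.1440, -0.0550]

-0.3130 -0.1440 -0.0550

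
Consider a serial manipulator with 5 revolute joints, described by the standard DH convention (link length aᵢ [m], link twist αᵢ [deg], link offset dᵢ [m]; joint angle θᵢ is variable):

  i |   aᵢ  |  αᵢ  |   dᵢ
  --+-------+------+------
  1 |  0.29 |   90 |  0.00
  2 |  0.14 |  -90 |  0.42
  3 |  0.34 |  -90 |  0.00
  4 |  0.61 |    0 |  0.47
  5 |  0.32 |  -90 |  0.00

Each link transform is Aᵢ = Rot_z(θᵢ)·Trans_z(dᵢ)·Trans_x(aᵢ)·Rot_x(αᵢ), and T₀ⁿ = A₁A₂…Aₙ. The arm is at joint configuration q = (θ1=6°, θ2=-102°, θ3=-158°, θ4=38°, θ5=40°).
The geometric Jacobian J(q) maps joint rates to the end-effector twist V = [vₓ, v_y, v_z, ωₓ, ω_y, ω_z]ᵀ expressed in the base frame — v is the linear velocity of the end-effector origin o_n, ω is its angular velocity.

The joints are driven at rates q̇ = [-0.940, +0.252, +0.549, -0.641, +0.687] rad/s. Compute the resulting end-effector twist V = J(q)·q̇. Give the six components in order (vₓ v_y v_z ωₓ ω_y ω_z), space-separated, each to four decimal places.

o_n = [-0.1525, -1.2107, 0.6386]
J₁: ẑ×o_n = [1.2107, -0.1525, 0.0000], ω = ẑ
J2: z=[0.1045, -0.9945, 0.0000] o=[0.2884, 0.0303, 0.0000] → [-0.6351, -0.0668, -0.5682, 0.1045, -0.9945, 0.0000]
J3: z=[0.9728, 0.1022, -0.2079] o=[0.3034, -0.3904, -0.1369] → [-0.0912, -0.6597, -0.7513, 0.9728, 0.1022, -0.2079]
J4: z=[0.0195, -0.9302, -0.3664] o=[0.3819, -0.5102, 0.1714] → [-0.6913, 0.1867, -0.5107, 0.0195, -0.9302, -0.3664]
J5: z=[0.0195, -0.9302, -0.3664] o=[0.1367, -1.1553, 0.5132] → [-0.1370, 0.1035, -0.2700, 0.0195, -0.9302, -0.3664]
V = J·q̇ = [-0.9992, -0.2842, -0.4138, 0.5613, -0.2373, -1.0710]

-0.9992 -0.2842 -0.4138 0.5613 -0.2373 -1.0710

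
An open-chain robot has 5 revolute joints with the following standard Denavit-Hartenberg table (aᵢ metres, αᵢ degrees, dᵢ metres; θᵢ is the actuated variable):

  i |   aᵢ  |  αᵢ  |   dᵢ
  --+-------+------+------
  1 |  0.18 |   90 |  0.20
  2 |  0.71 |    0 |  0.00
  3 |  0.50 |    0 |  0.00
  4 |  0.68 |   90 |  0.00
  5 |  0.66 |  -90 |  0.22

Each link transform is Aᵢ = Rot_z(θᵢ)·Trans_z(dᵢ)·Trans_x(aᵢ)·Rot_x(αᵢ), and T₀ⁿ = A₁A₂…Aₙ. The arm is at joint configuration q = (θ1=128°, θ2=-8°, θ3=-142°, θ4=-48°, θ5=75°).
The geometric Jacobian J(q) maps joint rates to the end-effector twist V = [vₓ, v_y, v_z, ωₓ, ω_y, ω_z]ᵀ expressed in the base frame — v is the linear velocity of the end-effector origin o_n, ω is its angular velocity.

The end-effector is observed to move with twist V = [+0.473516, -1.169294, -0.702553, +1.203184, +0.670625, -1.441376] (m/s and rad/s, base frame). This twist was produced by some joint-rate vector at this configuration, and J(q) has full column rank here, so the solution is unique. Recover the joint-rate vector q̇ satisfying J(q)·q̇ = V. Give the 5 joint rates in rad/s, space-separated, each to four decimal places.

-0.7880 0.8860 0.1580 0.3170 -0.6870

o_n = [0.6816, 0.1631, 0.3233]
J₁: ẑ×o_n = [-0.1631, 0.6816, 0.0000], ω = ẑ
J2: z=[0.7880, 0.6157, 0.0000] o=[-0.1108, 0.1418, 0.2000] → [0.0759, -0.0972, -0.4711, 0.7880, 0.6157, 0.0000]
J3: z=[0.7880, 0.6157, 0.0000] o=[-0.5437, 0.6959, 0.1012] → [0.1368, -0.1751, -1.1742, 0.7880, 0.6157, 0.0000]
J4: z=[0.7880, 0.6157, 0.0000] o=[-0.2771, 0.3547, -0.1488] → [0.2907, -0.3721, -0.7412, 0.7880, 0.6157, 0.0000]
J5: z=[-0.1902, 0.2435, 0.9511] o=[0.1211, -0.1550, 0.0613] → [-0.2387, 0.5829, -0.1970, -0.1902, 0.2435, 0.9511]
q̇ = J⁺·V = [-0.7880, 0.8860, 0.1580, 0.3170, -0.6870]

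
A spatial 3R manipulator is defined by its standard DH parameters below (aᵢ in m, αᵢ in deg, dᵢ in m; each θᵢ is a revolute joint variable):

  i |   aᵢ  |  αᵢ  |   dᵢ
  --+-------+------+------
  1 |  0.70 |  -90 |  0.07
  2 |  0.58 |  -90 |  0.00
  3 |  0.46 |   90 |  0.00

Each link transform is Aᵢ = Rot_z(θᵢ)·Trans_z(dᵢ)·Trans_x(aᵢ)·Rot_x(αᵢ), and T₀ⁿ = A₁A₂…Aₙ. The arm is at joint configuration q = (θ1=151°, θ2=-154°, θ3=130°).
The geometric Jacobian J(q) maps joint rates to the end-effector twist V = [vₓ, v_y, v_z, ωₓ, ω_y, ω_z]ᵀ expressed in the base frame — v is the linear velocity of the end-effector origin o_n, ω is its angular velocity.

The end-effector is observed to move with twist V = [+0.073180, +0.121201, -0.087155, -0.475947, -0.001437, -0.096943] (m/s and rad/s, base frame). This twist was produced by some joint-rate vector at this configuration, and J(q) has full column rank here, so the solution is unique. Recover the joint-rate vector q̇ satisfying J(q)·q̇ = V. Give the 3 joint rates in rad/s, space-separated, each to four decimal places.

-0.9490 0.2320 0.9480

o_n = [-0.2179, 0.5237, 0.1946]
J₁: ẑ×o_n = [-0.5237, -0.2179, 0.0000], ω = ẑ
J2: z=[-0.4848, -0.8746, 0.0000] o=[-0.6122, 0.3394, 0.0700] → [-0.1090, 0.0604, 0.2555, -0.4848, -0.8746, 0.0000]
J3: z=[-0.3834, 0.2125, 0.8988] o=[-0.1563, 0.0866, 0.3243] → [-0.4204, -0.1051, -0.1545, -0.3834, 0.2125, 0.8988]
q̇ = J⁺·V = [-0.9490, 0.2320, 0.9480]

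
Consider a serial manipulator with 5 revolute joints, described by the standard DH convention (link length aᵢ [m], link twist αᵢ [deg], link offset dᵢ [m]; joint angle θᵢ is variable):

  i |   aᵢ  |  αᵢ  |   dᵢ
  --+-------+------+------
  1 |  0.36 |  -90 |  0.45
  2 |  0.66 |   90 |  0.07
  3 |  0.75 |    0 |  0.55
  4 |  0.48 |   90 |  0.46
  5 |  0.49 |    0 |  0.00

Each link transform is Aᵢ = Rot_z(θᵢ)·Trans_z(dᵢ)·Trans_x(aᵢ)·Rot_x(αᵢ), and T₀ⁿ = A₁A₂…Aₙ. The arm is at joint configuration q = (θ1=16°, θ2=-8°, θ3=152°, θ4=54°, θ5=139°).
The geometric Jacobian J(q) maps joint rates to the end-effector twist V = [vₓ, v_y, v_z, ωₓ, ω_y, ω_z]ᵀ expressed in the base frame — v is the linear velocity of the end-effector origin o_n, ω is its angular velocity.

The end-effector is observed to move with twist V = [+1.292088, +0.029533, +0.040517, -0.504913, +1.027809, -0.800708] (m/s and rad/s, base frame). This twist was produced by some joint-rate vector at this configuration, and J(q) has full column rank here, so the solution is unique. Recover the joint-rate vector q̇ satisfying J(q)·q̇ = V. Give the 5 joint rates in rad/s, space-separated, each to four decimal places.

o_n = [-0.0315, 0.3798, 1.7544]
J₁: ẑ×o_n = [-0.3798, -0.0315, 0.0000], ω = ẑ
J2: z=[-0.2756, 0.9613, 0.0000] o=[0.3461, 0.0992, 0.4500] → [1.2539, 0.3595, 0.2856, -0.2756, 0.9613, 0.0000]
J3: z=[-0.1338, -0.0384, 0.9903] o=[0.9550, 0.3467, 0.5419] → [-0.0794, -0.8147, -0.0423, -0.1338, -0.0384, 0.9903]
J4: z=[-0.1338, -0.0384, 0.9903] o=[0.1540, 0.4833, 0.9943] → [0.0733, -0.0820, 0.0067, -0.1338, -0.0384, 0.9903]
J5: z=[-0.6650, 0.7443, -0.0610] o=[-0.2602, 0.1456, 1.3898] → [0.2857, 0.2285, -0.3260, -0.6650, 0.7443, -0.0610]
q̇ = J⁺·V = [-0.8430, 0.7290, 0.4840, -0.4140, 0.4430]

-0.8430 0.7290 0.4840 -0.4140 0.4430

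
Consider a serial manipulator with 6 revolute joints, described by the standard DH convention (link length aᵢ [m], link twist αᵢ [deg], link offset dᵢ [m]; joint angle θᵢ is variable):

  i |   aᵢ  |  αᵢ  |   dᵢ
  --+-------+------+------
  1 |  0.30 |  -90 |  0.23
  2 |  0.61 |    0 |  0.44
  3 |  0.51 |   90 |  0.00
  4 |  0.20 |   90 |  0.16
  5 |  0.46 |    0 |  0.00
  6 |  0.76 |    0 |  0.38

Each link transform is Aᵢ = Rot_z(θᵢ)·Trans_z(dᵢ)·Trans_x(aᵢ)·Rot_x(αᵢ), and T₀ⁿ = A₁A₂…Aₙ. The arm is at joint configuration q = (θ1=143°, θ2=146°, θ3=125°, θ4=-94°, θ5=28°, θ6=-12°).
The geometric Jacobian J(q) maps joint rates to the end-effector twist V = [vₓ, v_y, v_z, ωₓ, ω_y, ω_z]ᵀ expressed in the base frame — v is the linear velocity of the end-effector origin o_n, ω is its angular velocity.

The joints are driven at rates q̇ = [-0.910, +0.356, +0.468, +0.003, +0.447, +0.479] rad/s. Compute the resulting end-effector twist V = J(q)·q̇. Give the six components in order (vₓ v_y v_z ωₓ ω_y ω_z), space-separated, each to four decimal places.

0.7739 -1.8449 0.7010 -0.5195 -0.7212 -1.8336

o_n = [1.1530, 0.2167, -0.0632]
J₁: ẑ×o_n = [-0.2167, 1.1530, 0.0000], ω = ẑ
J2: z=[-0.6018, -0.7986, 0.0000] o=[-0.2396, 0.1805, 0.2300] → [0.2342, -0.1765, 1.0904, -0.6018, -0.7986, 0.0000]
J3: z=[-0.6018, -0.7986, 0.0000] o=[-0.1005, -0.4752, -0.1111] → [-0.0382, 0.0288, 0.5847, -0.6018, -0.7986, 0.0000]
J4: z=[0.7985, -0.6017, 0.0175] o=[-0.1076, -0.4698, 0.3988] → [0.2660, 0.3909, 1.3068, 0.7985, -0.6017, 0.0175]
J5: z=[-0.0281, -0.0662, -0.9974] o=[0.1404, -0.4069, 0.3877] → [0.6519, -1.0226, 0.0495, -0.0281, -0.0662, -0.9974]
J6: z=[-0.0281, -0.0662, -0.9974] o=[0.5571, -0.2136, 0.3631] → [0.4574, -0.6063, 0.0274, -0.0281, -0.0662, -0.9974]
V = J·q̇ = [0.7739, -1.8449, 0.7010, -0.5195, -0.7212, -1.8336]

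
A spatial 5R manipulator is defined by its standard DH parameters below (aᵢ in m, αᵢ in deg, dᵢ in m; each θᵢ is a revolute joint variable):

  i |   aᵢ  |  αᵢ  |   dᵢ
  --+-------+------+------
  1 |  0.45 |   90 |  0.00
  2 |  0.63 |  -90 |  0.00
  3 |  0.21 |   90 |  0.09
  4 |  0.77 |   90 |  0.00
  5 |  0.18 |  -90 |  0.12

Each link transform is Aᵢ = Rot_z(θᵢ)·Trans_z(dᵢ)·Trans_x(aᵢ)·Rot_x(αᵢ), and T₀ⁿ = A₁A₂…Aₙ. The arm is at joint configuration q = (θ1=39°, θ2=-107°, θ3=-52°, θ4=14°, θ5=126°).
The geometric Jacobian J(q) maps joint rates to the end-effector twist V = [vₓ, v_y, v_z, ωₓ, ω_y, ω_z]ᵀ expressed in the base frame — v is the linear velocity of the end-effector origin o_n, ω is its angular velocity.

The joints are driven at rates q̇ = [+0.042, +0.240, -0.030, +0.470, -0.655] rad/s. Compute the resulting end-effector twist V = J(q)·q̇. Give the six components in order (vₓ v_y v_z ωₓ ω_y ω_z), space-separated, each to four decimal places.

0.5455 0.3120 -0.1103 0.8109 0.1362 0.3124

o_n = [0.7034, -0.4416, -1.0522]
J₁: ẑ×o_n = [0.4416, 0.7034, -0.0000], ω = ẑ
J2: z=[0.6293, -0.7771, 0.0000] o=[0.3497, 0.2832, 0.0000] → [0.8177, 0.6621, -0.1813, 0.6293, -0.7771, 0.0000]
J3: z=[0.7432, 0.6018, -0.2924] o=[0.2066, 0.1673, -0.6025] → [-0.4487, 0.1889, -0.7515, 0.7432, 0.6018, -0.2924]
J4: z=[0.5665, -0.3335, 0.7536] o=[0.3482, 0.0690, -0.7524] → [0.4848, 0.4374, -0.1709, 0.5665, -0.3335, 0.7536]
J5: z=[-0.6350, -0.7595, 0.1413] o=[0.7527, -0.3610, -1.2468] → [-0.1364, 0.1166, 0.0138, -0.6350, -0.7595, 0.1413]
V = J·q̇ = [0.5455, 0.3120, -0.1103, 0.8109, 0.1362, 0.3124]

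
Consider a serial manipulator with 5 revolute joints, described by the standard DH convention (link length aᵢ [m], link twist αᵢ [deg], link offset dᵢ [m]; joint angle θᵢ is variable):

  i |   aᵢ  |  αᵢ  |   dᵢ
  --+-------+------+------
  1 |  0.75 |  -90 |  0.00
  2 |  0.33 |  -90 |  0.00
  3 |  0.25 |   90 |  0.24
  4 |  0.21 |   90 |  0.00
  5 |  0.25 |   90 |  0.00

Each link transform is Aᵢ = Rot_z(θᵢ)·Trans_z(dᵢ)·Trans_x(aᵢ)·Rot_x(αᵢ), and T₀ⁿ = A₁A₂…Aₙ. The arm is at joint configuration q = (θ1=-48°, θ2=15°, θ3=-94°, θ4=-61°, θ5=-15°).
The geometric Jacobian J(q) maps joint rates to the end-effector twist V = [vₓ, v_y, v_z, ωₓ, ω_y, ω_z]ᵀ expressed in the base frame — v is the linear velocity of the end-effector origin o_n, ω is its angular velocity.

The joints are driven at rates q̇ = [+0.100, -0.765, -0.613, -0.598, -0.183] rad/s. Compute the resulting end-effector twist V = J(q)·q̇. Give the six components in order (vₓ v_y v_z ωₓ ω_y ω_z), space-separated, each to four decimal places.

-0.2649 0.1377 0.4736 0.0503 -0.8982 0.4549

o_n = [1.1135, -0.5309, 0.0559]
J₁: ẑ×o_n = [0.5309, 1.1135, -0.0000], ω = ẑ
J2: z=[0.7431, 0.6691, 0.0000] o=[0.5018, -0.5574, 0.0000] → [0.0374, -0.0416, -0.3896, 0.7431, 0.6691, 0.0000]
J3: z=[-0.1732, 0.1923, -0.9659] o=[0.7151, -0.7942, -0.0854] → [0.2816, -0.3603, -0.1222, -0.1732, 0.1923, -0.9659]
J4: z=[-0.6966, 0.6694, 0.2582] o=[0.8476, -0.5687, -0.3127] → [0.2370, 0.3255, -0.2043, -0.6966, 0.6694, 0.2582]
J5: z=[-0.5250, -0.7209, 0.4525] o=[0.9503, -0.5310, -0.1335] → [-0.1366, 0.1733, 0.1176, -0.5250, -0.7209, 0.4525]
V = J·q̇ = [-0.2649, 0.1377, 0.4736, 0.0503, -0.8982, 0.4549]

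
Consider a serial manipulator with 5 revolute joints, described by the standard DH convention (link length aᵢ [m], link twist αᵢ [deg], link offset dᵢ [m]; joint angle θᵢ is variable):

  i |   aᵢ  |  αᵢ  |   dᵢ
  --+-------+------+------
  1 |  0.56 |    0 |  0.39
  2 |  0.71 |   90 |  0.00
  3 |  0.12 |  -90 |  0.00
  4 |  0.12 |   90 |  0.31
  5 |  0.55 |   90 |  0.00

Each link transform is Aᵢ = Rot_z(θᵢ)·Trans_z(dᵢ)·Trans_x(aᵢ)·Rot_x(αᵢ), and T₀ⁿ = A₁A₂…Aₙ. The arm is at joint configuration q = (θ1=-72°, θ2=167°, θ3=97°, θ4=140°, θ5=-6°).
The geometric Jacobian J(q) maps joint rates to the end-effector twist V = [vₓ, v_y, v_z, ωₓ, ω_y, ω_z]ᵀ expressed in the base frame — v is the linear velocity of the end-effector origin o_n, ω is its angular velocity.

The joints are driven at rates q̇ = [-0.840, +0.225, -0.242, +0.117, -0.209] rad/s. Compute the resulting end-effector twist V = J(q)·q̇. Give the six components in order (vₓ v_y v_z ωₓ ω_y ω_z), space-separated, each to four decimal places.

o_n = [-0.2982, -0.0649, -0.0288]
J₁: ẑ×o_n = [0.0649, -0.2982, 0.0000], ω = ẑ
J2: z=[0.0000, 0.0000, 1.0000] o=[0.1730, -0.5326, 0.3900] → [-0.4677, -0.4713, 0.0000, 0.0000, 0.0000, 1.0000]
J3: z=[0.9962, 0.0872, 0.0000] o=[0.1112, 0.1747, 0.3900] → [-0.0365, 0.4172, -0.2030, 0.9962, 0.0872, 0.0000]
J4: z=[0.0865, -0.9888, -0.1219] o=[0.1124, 0.1601, 0.5091] → [0.5044, 0.0966, -0.4255, 0.0865, -0.9888, -0.1219]
J5: z=[-0.7563, -0.1448, 0.6380] o=[0.0614, -0.1419, 0.3801] → [0.0100, -0.5387, -0.1104, -0.7563, -0.1448, 0.6380]
V = J·q̇ = [-0.0940, 0.1674, 0.0224, -0.0729, -0.1065, -0.7626]

-0.0940 0.1674 0.0224 -0.0729 -0.1065 -0.7626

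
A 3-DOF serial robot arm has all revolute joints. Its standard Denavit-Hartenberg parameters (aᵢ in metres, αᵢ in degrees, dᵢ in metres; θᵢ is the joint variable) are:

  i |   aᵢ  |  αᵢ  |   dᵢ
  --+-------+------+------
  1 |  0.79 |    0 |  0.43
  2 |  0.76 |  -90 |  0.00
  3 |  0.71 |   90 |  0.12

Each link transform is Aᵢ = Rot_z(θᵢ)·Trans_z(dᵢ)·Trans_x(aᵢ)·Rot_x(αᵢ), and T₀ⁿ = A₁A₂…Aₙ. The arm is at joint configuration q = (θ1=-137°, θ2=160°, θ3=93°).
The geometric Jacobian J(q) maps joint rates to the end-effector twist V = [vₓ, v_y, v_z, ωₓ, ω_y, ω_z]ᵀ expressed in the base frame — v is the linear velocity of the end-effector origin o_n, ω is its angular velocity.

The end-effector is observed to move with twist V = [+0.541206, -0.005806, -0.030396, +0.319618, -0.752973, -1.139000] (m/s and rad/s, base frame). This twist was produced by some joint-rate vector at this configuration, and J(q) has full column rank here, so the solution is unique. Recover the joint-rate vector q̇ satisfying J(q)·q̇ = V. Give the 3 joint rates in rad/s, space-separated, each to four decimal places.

-0.8170 -0.3220 -0.8180

o_n = [0.0407, -0.1459, -0.2790]
J₁: ẑ×o_n = [0.1459, 0.0407, -0.0000], ω = ẑ
J2: z=[0.0000, 0.0000, 1.0000] o=[-0.5778, -0.5388, 0.4300] → [-0.3929, 0.6185, 0.0000, 0.0000, 0.0000, 1.0000]
J3: z=[-0.3907, 0.9205, 0.0000] o=[0.1218, -0.2418, 0.4300] → [-0.6527, -0.2770, 0.0372, -0.3907, 0.9205, 0.0000]
q̇ = J⁺·V = [-0.8170, -0.3220, -0.8180]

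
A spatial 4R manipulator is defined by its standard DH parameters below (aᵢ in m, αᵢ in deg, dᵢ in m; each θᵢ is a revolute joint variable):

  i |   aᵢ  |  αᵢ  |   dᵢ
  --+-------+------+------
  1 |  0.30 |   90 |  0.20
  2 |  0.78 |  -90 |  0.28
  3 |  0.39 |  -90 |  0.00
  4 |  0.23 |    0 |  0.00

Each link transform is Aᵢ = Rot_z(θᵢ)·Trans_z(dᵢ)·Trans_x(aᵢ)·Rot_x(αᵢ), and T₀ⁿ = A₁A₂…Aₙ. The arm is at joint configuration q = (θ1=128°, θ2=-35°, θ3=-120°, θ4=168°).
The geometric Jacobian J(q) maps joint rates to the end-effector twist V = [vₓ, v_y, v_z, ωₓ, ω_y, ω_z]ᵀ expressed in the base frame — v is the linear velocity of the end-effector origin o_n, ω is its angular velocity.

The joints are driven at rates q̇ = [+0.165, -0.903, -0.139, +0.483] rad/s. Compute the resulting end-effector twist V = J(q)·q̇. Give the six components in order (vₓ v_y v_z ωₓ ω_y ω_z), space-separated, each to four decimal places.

0.0325 -0.3189 -0.3974 -0.6831 -0.2001 -0.1888

o_n = [-0.1863, 0.9254, -0.2392]
J₁: ẑ×o_n = [-0.9254, -0.1863, 0.0000], ω = ẑ
J2: z=[0.7880, 0.6157, 0.0000] o=[-0.1847, 0.2364, 0.2000] → [-0.2704, 0.3461, 0.5439, 0.7880, 0.6157, 0.0000]
J3: z=[-0.3531, 0.4520, 0.8192] o=[-0.3574, 0.9123, -0.2474] → [-0.0071, 0.1431, -0.0820, -0.3531, 0.4520, 0.8192]
J4: z=[-0.0427, 0.8669, -0.4967] o=[0.0071, 0.9943, -0.1355] → [-0.1241, 0.0916, 0.1706, -0.0427, 0.8669, -0.4967]
V = J·q̇ = [0.0325, -0.3189, -0.3974, -0.6831, -0.2001, -0.1888]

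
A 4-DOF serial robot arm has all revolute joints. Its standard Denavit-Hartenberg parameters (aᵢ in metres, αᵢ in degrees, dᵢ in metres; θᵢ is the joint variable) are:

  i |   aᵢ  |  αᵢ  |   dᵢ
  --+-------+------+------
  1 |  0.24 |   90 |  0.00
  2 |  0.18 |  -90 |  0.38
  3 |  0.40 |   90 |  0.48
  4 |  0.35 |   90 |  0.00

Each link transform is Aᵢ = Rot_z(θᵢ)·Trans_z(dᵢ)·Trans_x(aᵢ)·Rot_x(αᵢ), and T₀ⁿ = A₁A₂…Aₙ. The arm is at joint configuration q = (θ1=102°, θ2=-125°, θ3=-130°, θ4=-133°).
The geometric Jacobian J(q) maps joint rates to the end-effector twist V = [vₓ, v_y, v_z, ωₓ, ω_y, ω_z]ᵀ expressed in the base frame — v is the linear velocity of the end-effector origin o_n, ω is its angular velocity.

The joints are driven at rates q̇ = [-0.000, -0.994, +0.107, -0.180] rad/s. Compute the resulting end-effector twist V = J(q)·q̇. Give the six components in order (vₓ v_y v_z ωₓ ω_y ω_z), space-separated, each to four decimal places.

0.0136 -0.1804 -0.1986 -0.8609 -0.1742 -0.1743

o_n = [0.4136, 0.4761, -0.1910]
J₁: ẑ×o_n = [-0.4761, 0.4136, 0.0000], ω = ẑ
J2: z=[0.9781, 0.2079, 0.0000] o=[-0.0499, 0.2348, 0.0000] → [-0.0397, 0.1868, 0.1397, 0.9781, 0.2079, 0.0000]
J3: z=[-0.1703, 0.8013, -0.5736] o=[0.3433, 0.2128, -0.1474] → [0.1162, -0.0478, -0.1012, -0.1703, 0.8013, -0.5736]
J4: z=[-0.7201, 0.2961, 0.6275] o=[0.5306, 0.8053, -0.2121] → [0.2128, -0.0582, 0.2717, -0.7201, 0.2961, 0.6275]
V = J·q̇ = [0.0136, -0.1804, -0.1986, -0.8609, -0.1742, -0.1743]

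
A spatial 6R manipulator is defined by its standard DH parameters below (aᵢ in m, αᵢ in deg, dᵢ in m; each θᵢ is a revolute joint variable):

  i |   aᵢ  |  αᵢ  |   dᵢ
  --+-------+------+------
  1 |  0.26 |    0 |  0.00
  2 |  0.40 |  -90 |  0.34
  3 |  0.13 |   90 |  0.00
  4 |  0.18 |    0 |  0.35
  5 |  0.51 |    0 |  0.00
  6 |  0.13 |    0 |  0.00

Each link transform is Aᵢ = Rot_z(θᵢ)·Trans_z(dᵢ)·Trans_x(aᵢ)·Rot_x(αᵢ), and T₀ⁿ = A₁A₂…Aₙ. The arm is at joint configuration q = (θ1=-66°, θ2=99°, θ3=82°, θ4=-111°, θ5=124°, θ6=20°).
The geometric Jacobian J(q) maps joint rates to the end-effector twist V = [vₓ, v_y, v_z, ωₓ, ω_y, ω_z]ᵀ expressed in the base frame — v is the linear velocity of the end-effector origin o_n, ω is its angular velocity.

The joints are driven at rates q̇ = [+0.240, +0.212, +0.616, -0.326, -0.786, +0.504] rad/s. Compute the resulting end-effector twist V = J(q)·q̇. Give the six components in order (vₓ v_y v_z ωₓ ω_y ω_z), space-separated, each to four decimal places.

-0.1356 -0.3598 -0.3858 -0.8404 0.1887 0.3674

o_n = [0.8007, 0.2347, -0.2762]
J₁: ẑ×o_n = [-0.2347, 0.8007, 0.0000], ω = ẑ
J2: z=[0.0000, 0.0000, 1.0000] o=[0.1058, -0.2375, 0.0000] → [-0.4722, 0.6950, 0.0000, 0.0000, 0.0000, 1.0000]
J3: z=[-0.5446, 0.8387, 0.0000] o=[0.4412, -0.0197, 0.3400] → [-0.5168, -0.3356, -0.4400, -0.5446, 0.8387, 0.0000]
J4: z=[0.8305, 0.5393, 0.1392] o=[0.4564, -0.0098, 0.2113] → [-0.2969, 0.4528, 0.0173, 0.8305, 0.5393, 0.1392]
J5: z=[0.8305, 0.5393, 0.1392] o=[0.8311, 0.0331, 0.3239] → [-0.3517, 0.4941, 0.1837, 0.8305, 0.5393, 0.1392]
J6: z=[0.8305, 0.5393, 0.1392] o=[0.8266, 0.1670, -0.1682] → [-0.0676, 0.0861, 0.0701, 0.8305, 0.5393, 0.1392]
V = J·q̇ = [-0.1356, -0.3598, -0.3858, -0.8404, 0.1887, 0.3674]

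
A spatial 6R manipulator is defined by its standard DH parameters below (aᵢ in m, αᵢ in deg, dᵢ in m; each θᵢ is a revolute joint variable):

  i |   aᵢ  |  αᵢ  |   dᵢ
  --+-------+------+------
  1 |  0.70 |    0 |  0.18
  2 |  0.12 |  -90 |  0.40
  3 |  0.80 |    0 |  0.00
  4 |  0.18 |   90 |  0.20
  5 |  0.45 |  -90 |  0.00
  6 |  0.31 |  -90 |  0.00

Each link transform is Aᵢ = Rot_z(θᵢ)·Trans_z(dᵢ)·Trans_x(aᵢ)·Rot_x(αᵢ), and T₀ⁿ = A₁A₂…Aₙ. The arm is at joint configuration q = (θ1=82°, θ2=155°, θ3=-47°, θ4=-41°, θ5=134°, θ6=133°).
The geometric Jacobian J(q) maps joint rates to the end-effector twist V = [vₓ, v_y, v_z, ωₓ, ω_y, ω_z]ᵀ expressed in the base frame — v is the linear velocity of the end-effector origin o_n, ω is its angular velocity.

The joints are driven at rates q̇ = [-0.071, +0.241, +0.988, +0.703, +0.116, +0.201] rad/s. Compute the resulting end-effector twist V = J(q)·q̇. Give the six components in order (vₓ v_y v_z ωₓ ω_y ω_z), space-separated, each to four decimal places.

o_n = [-0.0771, -0.2579, 1.1714]
J₁: ẑ×o_n = [0.2579, -0.0771, 0.0000], ω = ẑ
J2: z=[0.0000, 0.0000, 1.0000] o=[0.0974, 0.6932, 0.1800] → [0.9511, -0.1745, 0.0000, 0.0000, 0.0000, 1.0000]
J3: z=[0.8387, -0.5446, 0.0000] o=[0.0321, 0.5925, 0.5800] → [-0.3221, -0.4960, -0.7727, 0.8387, -0.5446, 0.0000]
J4: z=[0.8387, -0.5446, 0.0000] o=[-0.2651, 0.1350, 1.1651] → [-0.0035, -0.0053, -0.2271, 0.8387, -0.5446, 0.0000]
J5: z=[0.5443, 0.8382, 0.0349] o=[-0.1008, 0.0208, 1.3450] → [-0.1357, 0.0953, -0.1715, 0.5443, 0.8382, 0.0349]
J6: z=[-0.5689, 0.3994, -0.7189] o=[0.1766, -0.1464, 1.0326] → [-0.0247, 0.2614, 0.1648, -0.5689, 0.3994, -0.7189]
V = J·q̇ = [-0.1305, -0.4668, -0.9098, 1.3670, -0.7435, 0.0295]

-0.1305 -0.4668 -0.9098 1.3670 -0.7435 0.0295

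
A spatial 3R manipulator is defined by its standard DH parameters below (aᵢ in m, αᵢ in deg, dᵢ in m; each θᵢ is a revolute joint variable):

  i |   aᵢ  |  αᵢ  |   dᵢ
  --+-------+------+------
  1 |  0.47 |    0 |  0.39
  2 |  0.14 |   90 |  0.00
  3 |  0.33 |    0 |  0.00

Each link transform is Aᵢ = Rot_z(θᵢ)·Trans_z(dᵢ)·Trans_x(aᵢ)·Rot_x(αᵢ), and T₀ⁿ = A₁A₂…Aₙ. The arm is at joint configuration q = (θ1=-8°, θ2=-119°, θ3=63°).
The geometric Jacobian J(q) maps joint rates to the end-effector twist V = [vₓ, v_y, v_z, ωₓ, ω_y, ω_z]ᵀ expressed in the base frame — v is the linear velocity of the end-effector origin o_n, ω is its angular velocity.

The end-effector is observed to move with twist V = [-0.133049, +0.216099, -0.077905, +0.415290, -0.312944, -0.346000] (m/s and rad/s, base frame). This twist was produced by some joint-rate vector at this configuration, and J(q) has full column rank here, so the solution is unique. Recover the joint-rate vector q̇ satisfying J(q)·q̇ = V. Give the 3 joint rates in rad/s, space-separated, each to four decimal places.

0.5970 -0.9430 -0.5200

o_n = [0.2910, -0.2969, 0.6840]
J₁: ẑ×o_n = [0.2969, 0.2910, -0.0000], ω = ẑ
J2: z=[0.0000, 0.0000, 1.0000] o=[0.4654, -0.0654, 0.3900] → [0.2315, -0.1744, 0.0000, 0.0000, 0.0000, 1.0000]
J3: z=[-0.7986, 0.6018, 0.0000] o=[0.3812, -0.1772, 0.3900] → [0.1770, 0.2348, 0.1498, -0.7986, 0.6018, 0.0000]
q̇ = J⁺·V = [0.5970, -0.9430, -0.5200]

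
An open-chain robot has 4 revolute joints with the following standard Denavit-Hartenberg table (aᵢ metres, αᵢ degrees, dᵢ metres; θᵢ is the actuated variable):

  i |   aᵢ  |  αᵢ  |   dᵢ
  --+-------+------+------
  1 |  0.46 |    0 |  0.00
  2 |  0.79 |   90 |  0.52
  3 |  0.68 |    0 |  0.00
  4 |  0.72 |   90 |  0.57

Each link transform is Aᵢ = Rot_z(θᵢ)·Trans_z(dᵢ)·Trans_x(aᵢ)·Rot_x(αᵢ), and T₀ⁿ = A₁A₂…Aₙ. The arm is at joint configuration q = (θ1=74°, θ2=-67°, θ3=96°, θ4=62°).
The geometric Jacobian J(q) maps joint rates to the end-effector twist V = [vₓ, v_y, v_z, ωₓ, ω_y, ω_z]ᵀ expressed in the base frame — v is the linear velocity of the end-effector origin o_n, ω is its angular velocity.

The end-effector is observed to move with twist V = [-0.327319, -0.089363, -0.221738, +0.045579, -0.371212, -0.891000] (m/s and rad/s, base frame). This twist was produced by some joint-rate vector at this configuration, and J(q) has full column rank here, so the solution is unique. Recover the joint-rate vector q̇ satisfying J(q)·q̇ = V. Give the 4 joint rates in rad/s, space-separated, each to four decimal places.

-0.0170 -0.8740 -0.3930 0.7670

o_n = [0.2472, -0.1173, 1.4660]
J₁: ẑ×o_n = [0.1173, 0.2472, -0.0000], ω = ẑ
J2: z=[0.0000, 0.0000, 1.0000] o=[0.1268, 0.4422, 0.0000] → [0.5595, 0.1204, -0.0000, 0.0000, 0.0000, 1.0000]
J3: z=[0.1219, -0.9925, 0.0000] o=[0.9109, 0.5385, 0.5200] → [-0.9389, -0.1153, -0.7387, 0.1219, -0.9925, 0.0000]
J4: z=[0.1219, -0.9925, 0.0000] o=[0.8404, 0.5298, 1.1963] → [-0.2677, -0.0329, -0.6676, 0.1219, -0.9925, 0.0000]
q̇ = J⁺·V = [-0.0170, -0.8740, -0.3930, 0.7670]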